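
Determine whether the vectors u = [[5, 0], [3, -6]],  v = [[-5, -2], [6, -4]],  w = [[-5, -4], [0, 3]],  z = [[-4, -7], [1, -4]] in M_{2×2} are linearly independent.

linearly independent

Write each element as a coordinate vector in ℝ⁴ using {E₁₁, E₁₂, E₂₁, E₂₂}.
Form the 4×4 matrix with these as columns; its determinant is -847.
A nonzero determinant means the columns are linearly independent.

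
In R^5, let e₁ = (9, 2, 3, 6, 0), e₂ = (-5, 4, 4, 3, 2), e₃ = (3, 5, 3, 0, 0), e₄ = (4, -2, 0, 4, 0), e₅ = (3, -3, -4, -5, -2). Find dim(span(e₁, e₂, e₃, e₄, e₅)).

dim = 3

Put the 5×5 matrix [e₁|e₂|e₃|e₄|e₅] into echelon form.
The echelon form has 3 nonzero rows, so the rank is 3.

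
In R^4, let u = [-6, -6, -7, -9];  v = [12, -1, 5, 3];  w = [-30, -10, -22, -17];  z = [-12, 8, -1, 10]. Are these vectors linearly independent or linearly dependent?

linearly dependent

The matrix [u|v|w|z] has determinant 0.
A zero determinant means the columns are linearly dependent.
Indeed 3u - w + z = 0.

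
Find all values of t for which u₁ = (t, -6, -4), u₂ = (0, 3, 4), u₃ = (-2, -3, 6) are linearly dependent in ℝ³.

Place the vectors as rows of a 3×3 matrix; dependence ⇔ determinant zero.
Expanding, det = 30*t + 24.
Solving 30*t + 24 = 0 yields t = -4/5.

t = -4/5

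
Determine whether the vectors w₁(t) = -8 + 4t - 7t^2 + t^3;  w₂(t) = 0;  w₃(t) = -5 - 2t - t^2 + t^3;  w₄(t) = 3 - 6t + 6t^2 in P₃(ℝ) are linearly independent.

linearly dependent

Write each element as a coordinate vector in ℝ⁴ using {1, t, …, t^3}.
One of the vectors is the zero vector, so the set is linearly dependent.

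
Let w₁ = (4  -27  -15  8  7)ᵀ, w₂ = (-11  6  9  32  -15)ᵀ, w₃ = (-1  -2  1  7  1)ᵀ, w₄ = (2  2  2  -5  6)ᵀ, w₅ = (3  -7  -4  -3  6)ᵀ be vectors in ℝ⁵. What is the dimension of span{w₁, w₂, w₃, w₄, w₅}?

Put the 5×5 matrix [w₁|w₂|w₃|w₄|w₅] into echelon form.
There are 3 pivot columns, so rank = 3.

3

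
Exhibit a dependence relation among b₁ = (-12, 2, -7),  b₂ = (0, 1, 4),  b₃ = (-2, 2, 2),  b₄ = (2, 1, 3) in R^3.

b₁ + b₂ - 3b₃ + 3b₄ = 0

Solve the homogeneous system with b₁, b₂, b₃, b₄ as columns by row-reducing the coefficient matrix.
A generator of the null space is (1, 1, -3, 3).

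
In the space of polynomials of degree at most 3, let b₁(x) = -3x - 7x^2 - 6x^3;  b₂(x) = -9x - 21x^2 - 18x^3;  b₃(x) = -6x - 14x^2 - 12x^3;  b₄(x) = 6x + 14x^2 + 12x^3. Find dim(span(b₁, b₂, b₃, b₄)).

Pass to coordinate vectors with respect to the basis {1, x, …, x^3}.
Form the matrix with b₁, b₂, b₃, b₄ as columns and reduce.
Reduction leaves 1 leading entry, giving rank 1.

dim = 1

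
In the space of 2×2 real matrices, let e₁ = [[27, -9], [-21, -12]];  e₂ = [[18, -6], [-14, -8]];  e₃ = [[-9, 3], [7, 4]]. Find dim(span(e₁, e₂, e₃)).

Use coordinates relative to {E₁₁, E₁₂, E₂₁, E₂₂}.
Apply Gaussian elimination to the matrix whose rows are e₁, e₂, e₃.
Reduction leaves 1 leading entry, giving rank 1.

dim = 1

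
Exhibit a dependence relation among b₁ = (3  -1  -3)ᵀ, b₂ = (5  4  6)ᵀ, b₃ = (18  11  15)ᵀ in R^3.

Set up α₁b₁ + … + α₃b₃ = 0 and solve the homogeneous system.
The free variable yields coefficients (1, 3, -1) (any nonzero multiple also works).

b₁ + 3b₂ - b₃ = 0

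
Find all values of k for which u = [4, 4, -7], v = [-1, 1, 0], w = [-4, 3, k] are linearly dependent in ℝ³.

k = 7/8

Place the vectors as rows of a 3×3 matrix; dependence ⇔ determinant zero.
The determinant works out to 8*k - 7.
This vanishes exactly when k = 7/8.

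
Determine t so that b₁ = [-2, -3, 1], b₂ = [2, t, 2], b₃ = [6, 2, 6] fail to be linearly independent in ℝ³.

t = 2/3

Place the vectors as rows of a 3×3 matrix; dependence ⇔ determinant zero.
The determinant works out to 12 - 18*t.
Setting this to zero gives t = 2/3.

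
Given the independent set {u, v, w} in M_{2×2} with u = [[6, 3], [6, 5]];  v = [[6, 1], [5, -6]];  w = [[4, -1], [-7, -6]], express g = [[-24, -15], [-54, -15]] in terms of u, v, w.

g = -3u - 3v + 3w

Take coordinate vectors relative to {E₁₁, E₁₂, E₂₁, E₂₂}.
Write g = a₁u + … + a₃w and equate components.
The system has the unique solution (a₁, a₂, a₃) = (-3, -3, 3).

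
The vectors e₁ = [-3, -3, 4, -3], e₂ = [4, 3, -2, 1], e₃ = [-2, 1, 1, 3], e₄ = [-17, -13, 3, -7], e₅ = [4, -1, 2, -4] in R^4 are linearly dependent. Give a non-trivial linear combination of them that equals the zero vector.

Solve the homogeneous system with e₁, e₂, e₃, e₄, e₅ as columns by row-reducing the coefficient matrix.
One solution (up to scaling) is (1, -3, -3, -1, -2).

e₁ - 3e₂ - 3e₃ - e₄ - 2e₅ = 0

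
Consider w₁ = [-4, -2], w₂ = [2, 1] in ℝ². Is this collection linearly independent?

One vector is a scalar multiple of another, so the set is dependent.

linearly dependent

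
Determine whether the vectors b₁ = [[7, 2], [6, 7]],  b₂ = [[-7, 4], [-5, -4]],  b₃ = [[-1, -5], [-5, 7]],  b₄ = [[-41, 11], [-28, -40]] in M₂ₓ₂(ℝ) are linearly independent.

Write each element as a coordinate vector in ℝ⁴ using {E₁₁, E₁₂, E₂₁, E₂₂}.
The matrix [b₁|b₂|b₃|b₄] has determinant 0.
A zero determinant means the columns are linearly dependent.
Indeed 3b₁ - 3b₂ + b₃ + b₄ = 0.

linearly dependent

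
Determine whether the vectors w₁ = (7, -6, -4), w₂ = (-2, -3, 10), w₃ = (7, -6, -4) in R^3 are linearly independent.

Two of the vectors are equal, giving an immediate dependence.

linearly dependent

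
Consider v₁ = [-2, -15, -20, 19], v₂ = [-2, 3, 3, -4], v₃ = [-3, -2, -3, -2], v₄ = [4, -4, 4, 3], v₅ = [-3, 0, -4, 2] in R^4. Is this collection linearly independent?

There are 5 vectors in a 4-dimensional space, so they cannot be linearly independent.

linearly dependent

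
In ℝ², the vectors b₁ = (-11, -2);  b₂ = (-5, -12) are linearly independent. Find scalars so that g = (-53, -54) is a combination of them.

g = 3b₁ + 4b₂

Since b₁, b₂ are independent, the coefficients expressing g are uniquely determined by a linear system.
The system has the unique solution (α₁, α₂) = (3, 4).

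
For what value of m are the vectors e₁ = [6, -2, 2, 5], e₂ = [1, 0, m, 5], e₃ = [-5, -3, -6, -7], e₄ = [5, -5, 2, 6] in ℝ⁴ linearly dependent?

m = 25/6

The set is linearly dependent precisely when det[e₁; e₂; e₃; e₄] = 0.
Expanding, det = 108*m - 450.
Setting this to zero gives m = 25/6.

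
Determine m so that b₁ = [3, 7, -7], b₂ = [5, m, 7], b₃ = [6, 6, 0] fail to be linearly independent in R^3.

m = 1

Place the vectors as rows of a 3×3 matrix; dependence ⇔ determinant zero.
Cofactor expansion gives det = 42*m - 42.
Setting this to zero gives m = 1.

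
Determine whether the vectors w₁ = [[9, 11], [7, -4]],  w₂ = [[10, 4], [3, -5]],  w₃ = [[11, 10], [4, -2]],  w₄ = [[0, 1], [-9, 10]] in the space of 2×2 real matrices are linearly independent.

linearly independent

Take coordinates with respect to the standard basis {E₁₁, E₁₂, E₂₁, E₂₂}.
Form the 4×4 matrix with these as columns; its determinant is -336.
A nonzero determinant means the columns are linearly independent.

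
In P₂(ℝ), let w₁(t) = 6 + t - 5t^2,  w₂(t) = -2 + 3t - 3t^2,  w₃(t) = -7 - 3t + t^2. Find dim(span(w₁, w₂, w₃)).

Represent each element by its coordinate vector in ℝ³.
Apply Gaussian elimination to the matrix whose rows are w₁, w₂, w₃.
Exactly 3 pivots survive; hence the rank is 3.

dim = 3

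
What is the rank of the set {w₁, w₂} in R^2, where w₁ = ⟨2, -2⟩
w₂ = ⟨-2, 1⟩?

2

Put the 2×2 matrix [w₁|w₂] into echelon form.
The echelon form has 2 nonzero rows, so the rank is 2.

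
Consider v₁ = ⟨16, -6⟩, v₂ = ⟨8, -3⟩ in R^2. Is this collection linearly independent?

Form the 2×2 matrix with these as columns; its determinant is 0.
A zero determinant means the columns are linearly dependent.
Indeed v₁ - 2v₂ = 0.

linearly dependent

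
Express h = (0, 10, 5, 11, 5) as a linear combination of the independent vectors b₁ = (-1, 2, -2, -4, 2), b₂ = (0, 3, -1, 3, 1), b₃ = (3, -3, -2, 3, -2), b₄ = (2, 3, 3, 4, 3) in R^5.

h = -b₁ + 2b₂ - b₃ + b₄

Solve the system with b₁, b₂, b₃, b₄ as columns and h as the right-hand side.
Row-reducing the augmented matrix gives the unique coefficients (c₁, …, c₄) = (-1, 2, -1, 1).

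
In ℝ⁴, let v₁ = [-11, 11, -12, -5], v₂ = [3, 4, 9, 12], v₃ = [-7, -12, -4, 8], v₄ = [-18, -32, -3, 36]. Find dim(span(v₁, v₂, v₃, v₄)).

Row-reduce the 4×4 matrix with these as rows.
Exactly 3 pivots survive; hence the rank is 3.

dim = 3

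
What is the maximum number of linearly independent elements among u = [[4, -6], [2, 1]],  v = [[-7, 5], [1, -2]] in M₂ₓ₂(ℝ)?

Use coordinates relative to {E₁₁, E₁₂, E₂₁, E₂₂}.
Put the 4×2 matrix [u|v] into echelon form.
Reduction leaves 2 leading entries, giving rank 2.

2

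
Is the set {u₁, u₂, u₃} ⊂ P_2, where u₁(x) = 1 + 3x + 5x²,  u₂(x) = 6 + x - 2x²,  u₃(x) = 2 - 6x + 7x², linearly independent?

linearly independent

Take coordinates with respect to the standard basis {1, x, x²}.
Form the 3×3 matrix with these as columns; its determinant is -333.
A nonzero determinant means the columns are linearly independent.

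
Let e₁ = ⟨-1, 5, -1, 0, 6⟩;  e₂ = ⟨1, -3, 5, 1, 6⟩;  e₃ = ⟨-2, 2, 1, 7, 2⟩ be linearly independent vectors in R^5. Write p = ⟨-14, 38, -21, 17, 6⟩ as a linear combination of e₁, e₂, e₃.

Since e₁, e₂, e₃ are independent, the coefficients expressing p are uniquely determined by a linear system.
Row-reducing the augmented matrix gives the unique coefficients (α₁, α₂, α₃) = (4, -4, 3).

p = 4e₁ - 4e₂ + 3e₃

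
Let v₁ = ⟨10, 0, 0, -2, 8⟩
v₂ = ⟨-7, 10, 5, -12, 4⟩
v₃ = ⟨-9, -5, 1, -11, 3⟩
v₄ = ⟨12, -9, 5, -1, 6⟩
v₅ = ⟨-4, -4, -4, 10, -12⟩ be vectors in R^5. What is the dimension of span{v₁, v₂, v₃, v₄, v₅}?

Apply Gaussian elimination to the matrix whose rows are v₁, v₂, v₃, v₄, v₅.
Reduction leaves 5 leading entries, giving rank 5.

5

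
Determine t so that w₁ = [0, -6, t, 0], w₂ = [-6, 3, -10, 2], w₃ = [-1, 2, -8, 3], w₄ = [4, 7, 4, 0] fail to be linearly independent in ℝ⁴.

The vectors are dependent exactly when the determinant of the matrix with rows w₁, w₂, w₃, w₄ vanishes.
Cofactor expansion gives det = 132*t + 48.
This vanishes exactly when t = -4/11.

t = -4/11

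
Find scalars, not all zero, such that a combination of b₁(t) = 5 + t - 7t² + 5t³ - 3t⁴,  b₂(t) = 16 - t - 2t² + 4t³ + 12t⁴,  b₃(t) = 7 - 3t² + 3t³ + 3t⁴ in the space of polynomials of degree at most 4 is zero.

b₁ + b₂ - 3b₃ = 0

Pass to coordinate vectors relative to the basis {1, t, …, t⁴}.
Solve the homogeneous system with b₁, b₂, b₃ as columns by row-reducing the coefficient matrix.
A generator of the null space is (1, 1, -3).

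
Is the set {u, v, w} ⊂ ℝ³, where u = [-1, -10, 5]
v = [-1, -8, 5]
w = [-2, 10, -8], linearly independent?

linearly independent

Form the 3×3 matrix with these as columns; its determinant is 36.
A nonzero determinant means the columns are linearly independent.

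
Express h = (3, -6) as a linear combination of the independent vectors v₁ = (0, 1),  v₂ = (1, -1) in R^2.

Set up the augmented matrix [v₁ | v₂ | h] and row-reduce.
The system has the unique solution (c₁, c₂) = (-3, 3).

h = -3v₁ + 3v₂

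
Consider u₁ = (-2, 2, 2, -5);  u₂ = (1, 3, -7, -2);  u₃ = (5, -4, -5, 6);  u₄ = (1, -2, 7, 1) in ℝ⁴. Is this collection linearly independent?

Row-reduce the matrix whose columns are u₁, u₂, u₃, u₄.
The reduction yields 4 nonzero rows, so the rank is 4.
Since rank = 4 (the number of vectors), the set is linearly independent.

linearly independent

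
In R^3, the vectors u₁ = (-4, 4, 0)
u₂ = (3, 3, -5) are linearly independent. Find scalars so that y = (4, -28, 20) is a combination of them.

Set up the augmented matrix [u₁ | u₂ | y] and row-reduce.
Row-reducing the augmented matrix gives the unique coefficients (a₁, a₂) = (-4, -4).

y = -4u₁ - 4u₂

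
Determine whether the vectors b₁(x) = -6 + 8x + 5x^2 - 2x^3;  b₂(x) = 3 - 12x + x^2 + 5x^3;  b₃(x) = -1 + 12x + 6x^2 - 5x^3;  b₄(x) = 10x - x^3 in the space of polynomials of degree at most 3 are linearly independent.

linearly independent

Take coordinates with respect to the standard basis {1, x, …, x^3}.
Form the 4×4 matrix with these as columns; its determinant is 1748.
A nonzero determinant means the columns are linearly independent.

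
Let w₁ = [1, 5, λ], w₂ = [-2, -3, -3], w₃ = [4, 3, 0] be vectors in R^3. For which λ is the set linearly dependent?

Place the vectors as rows of a 3×3 matrix; dependence ⇔ determinant zero.
Expanding, det = 6*λ - 51.
This vanishes exactly when λ = 17/2.

λ = 17/2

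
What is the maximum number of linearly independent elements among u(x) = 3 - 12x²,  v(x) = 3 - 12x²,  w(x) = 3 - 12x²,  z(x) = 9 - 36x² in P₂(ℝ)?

1

Pass to coordinate vectors with respect to the basis {1, x, x²}.
Row-reduce the 4×3 matrix with these as rows.
There is 1 pivot column, so rank = 1.
(With 4 elements in a 3-dimensional space the rank is at most 3.)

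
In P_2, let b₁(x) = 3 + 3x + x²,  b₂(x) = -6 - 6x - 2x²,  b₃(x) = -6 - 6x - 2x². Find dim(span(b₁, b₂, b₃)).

Use coordinates relative to {1, x, x²}.
Form the matrix with b₁, b₂, b₃ as columns and reduce.
Exactly 1 pivot survives; hence the rank is 1.

dim = 1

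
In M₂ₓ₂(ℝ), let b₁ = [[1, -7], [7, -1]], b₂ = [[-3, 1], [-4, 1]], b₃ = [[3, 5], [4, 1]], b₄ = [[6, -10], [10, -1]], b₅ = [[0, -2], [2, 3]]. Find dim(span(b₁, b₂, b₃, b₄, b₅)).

4

Use coordinates relative to {E₁₁, E₁₂, E₂₁, E₂₂}.
Form the matrix with b₁, b₂, b₃, b₄, b₅ as columns and reduce.
Reduction leaves 4 leading entries, giving rank 4.
(With 5 elements in a 4-dimensional space the rank is at most 4.)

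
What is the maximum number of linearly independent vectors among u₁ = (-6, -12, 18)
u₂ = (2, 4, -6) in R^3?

1

Put the 3×2 matrix [u₁|u₂] into echelon form.
The echelon form has 1 nonzero row, so the rank is 1.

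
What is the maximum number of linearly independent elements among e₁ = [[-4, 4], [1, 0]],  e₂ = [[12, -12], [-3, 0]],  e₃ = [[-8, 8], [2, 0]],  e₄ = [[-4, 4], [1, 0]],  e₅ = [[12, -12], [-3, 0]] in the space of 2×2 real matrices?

Pass to coordinate vectors with respect to the basis {E₁₁, E₁₂, E₂₁, E₂₂}.
Apply Gaussian elimination to the matrix whose rows are e₁, e₂, e₃, e₄, e₅.
Reduction leaves 1 leading entry, giving rank 1.
(With 5 elements in a 4-dimensional space the rank is at most 4.)

1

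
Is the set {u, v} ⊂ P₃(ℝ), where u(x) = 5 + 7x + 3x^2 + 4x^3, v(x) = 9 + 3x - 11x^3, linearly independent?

Take coordinates with respect to the standard basis {1, x, …, x^3}.
Row-reduce the matrix whose columns are u, v.
The reduction yields 2 nonzero rows, so the rank is 2.
Since rank = 2 (the number of vectors), the set is linearly independent.

linearly independent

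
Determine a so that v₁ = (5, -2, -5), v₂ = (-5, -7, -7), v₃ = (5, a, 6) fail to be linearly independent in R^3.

Place the vectors as rows of a 3×3 matrix; dependence ⇔ determinant zero.
Cofactor expansion gives det = 60*a - 375.
Solving 60*a - 375 = 0 yields a = 25/4.

a = 25/4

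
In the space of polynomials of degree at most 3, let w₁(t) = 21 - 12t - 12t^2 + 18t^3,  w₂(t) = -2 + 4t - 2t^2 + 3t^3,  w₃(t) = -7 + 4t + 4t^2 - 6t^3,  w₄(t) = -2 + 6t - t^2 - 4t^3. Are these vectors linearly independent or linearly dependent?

linearly dependent

Write each element as a coordinate vector in ℝ⁴ using {1, t, …, t^3}.
One vector is a scalar multiple of another, so the set is dependent.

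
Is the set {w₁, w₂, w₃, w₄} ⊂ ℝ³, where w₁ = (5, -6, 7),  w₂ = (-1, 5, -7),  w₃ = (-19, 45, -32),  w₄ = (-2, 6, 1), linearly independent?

There are 4 vectors in a 3-dimensional space, so they cannot be linearly independent.

linearly dependent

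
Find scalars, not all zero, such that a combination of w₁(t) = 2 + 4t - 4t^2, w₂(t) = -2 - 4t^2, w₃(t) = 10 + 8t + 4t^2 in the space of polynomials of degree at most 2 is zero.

2w₁ - 3w₂ - w₃ = 0

Write each element as a vector in ℝ³ using {1, t, t^2}.
Set up α₁w₁ + … + α₃w₃ = 0 and solve the homogeneous system.
The free variable yields coefficients (2, -3, -1) (any nonzero multiple also works).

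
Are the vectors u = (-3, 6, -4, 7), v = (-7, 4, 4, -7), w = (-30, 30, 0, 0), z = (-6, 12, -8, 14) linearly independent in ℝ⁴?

linearly dependent

Form the 4×4 matrix with these as columns; its determinant is 0.
A zero determinant means the columns are linearly dependent.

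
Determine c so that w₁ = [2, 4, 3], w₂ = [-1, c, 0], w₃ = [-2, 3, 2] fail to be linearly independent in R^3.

c = 1/10

The set is linearly dependent precisely when det[w₁; w₂; w₃] = 0.
The determinant works out to 10*c - 1.
Setting this to zero gives c = 1/10.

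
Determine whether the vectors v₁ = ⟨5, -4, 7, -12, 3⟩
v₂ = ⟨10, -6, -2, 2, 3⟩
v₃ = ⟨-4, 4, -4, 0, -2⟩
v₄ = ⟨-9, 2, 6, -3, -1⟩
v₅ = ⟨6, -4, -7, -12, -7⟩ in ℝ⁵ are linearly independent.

Row-reduce the matrix whose columns are v₁, v₂, v₃, v₄, v₅.
The reduction yields 5 nonzero rows, so the rank is 5.
Since rank = 5 (the number of vectors), the set is linearly independent.

linearly independent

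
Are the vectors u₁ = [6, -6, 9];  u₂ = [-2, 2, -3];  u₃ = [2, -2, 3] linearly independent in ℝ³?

linearly dependent

The matrix [u₁|u₂|u₃] has determinant 0.
A zero determinant means the columns are linearly dependent.
Indeed u₁ + 3u₂ = 0.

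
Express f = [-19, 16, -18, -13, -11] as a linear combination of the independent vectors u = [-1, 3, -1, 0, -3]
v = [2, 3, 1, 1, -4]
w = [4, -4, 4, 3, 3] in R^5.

f = u - v - 4w

Set up the augmented matrix [u | v | w | f] and row-reduce.
Row-reducing the augmented matrix gives the unique coefficients (a₁, a₂, a₃) = (1, -1, -4).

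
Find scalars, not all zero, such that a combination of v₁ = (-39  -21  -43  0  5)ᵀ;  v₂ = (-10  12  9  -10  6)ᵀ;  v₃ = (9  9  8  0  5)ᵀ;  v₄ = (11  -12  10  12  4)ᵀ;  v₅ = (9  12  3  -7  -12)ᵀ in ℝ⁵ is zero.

Set up α₁v₁ + … + α₅v₅ = 0 and solve the homogeneous system.
A generator of the null space is (1, 1, 1, 2, 2).

v₁ + v₂ + v₃ + 2v₄ + 2v₅ = 0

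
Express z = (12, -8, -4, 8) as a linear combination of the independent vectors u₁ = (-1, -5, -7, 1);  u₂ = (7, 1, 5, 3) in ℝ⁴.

z = 2u₁ + 2u₂

Solve the system with u₁, u₂ as columns and z as the right-hand side.
Row-reducing the augmented matrix gives the unique coefficients (c₁, c₂) = (2, 2).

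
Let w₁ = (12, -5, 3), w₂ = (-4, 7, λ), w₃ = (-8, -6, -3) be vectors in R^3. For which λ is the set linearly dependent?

λ = -3/7

Place the vectors as rows of a 3×3 matrix; dependence ⇔ determinant zero.
Expanding, det = 112*λ + 48.
Solving 112*λ + 48 = 0 yields λ = -3/7.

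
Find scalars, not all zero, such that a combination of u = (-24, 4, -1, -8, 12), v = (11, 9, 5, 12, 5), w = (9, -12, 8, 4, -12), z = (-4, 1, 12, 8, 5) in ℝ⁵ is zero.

u + v + w - z = 0

Set up α₁u + … + α₄z = 0 and solve the homogeneous system.
One solution (up to scaling) is (1, 1, 1, -1).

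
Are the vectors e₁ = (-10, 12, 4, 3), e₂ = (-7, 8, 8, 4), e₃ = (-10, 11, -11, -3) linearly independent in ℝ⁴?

Place the vectors as rows of a 3×4 matrix and reduce to echelon form.
The reduction yields 3 nonzero rows, so the rank is 3.
Since rank = 3 (the number of vectors), the set is linearly independent.

linearly independent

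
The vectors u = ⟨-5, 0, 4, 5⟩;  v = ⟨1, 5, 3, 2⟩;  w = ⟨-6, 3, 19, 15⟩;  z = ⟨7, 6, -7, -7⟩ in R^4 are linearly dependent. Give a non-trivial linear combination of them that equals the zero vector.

u - 3v + w + 2z = 0

Row-reduce the matrix with u, v, w, z as columns; the null space gives the coefficients.
A generator of the null space is (1, -3, 1, 2).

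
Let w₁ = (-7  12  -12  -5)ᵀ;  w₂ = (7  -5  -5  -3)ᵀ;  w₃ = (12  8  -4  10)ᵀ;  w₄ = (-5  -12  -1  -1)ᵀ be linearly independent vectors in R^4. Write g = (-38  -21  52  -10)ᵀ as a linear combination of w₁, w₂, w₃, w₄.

Set up the augmented matrix [w₁ | w₂ | w₃ | w₄ | g] and row-reduce.
Row-reducing the augmented matrix gives the unique coefficients (a₁, …, a₄) = (-2, -3, -3, -1).

g = -2w₁ - 3w₂ - 3w₃ - w₄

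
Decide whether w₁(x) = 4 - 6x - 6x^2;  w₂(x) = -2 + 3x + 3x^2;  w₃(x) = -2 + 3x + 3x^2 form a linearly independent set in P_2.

Write each element as a coordinate vector in ℝ³ using {1, x, x^2}.
The matrix [w₁|w₂|w₃] has determinant 0.
A zero determinant means the columns are linearly dependent.

linearly dependent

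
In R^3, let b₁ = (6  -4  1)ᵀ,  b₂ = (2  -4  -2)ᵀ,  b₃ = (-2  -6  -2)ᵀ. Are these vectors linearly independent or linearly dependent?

Row-reduce the matrix whose columns are b₁, b₂, b₃.
The reduction yields 3 nonzero rows, so the rank is 3.
Since rank = 3 (the number of vectors), the set is linearly independent.

linearly independent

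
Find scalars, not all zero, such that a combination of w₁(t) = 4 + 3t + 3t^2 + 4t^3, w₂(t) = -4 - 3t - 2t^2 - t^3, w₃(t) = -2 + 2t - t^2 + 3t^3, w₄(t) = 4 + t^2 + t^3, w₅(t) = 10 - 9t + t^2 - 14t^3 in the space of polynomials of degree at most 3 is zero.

Pass to coordinate vectors relative to the basis {1, t, …, t^3}.
Set up α₁w₁ + … + α₅w₅ = 0 and solve the homogeneous system.
A generator of the null space is (2, 1, 3, -2, 1).

2w₁ + w₂ + 3w₃ - 2w₄ + w₅ = 0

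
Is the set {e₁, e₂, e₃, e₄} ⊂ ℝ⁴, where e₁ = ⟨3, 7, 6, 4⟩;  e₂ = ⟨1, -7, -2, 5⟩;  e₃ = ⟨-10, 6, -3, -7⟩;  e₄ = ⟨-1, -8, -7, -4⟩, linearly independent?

The matrix [e₁|e₂|e₃|e₄] has determinant -679.
A nonzero determinant means the columns are linearly independent.

linearly independent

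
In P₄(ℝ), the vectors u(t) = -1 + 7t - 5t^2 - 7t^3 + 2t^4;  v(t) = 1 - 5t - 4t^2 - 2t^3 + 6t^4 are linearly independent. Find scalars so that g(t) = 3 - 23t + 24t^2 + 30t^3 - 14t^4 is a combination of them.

Take coordinate vectors relative to {1, t, …, t^4}.
Write g = α₁u + α₂v and equate components.
The system has the unique solution (α₁, α₂) = (-4, -1).

g = -4u - v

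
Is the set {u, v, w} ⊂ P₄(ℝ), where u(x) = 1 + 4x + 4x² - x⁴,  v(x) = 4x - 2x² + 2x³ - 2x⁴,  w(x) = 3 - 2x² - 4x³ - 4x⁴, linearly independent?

linearly independent

Write each element as a coordinate vector in ℝ⁵ using {1, x, …, x⁴}.
Place the vectors as rows of a 3×5 matrix and reduce to echelon form.
The reduction yields 3 nonzero rows, so the rank is 3.
Since rank = 3 (the number of vectors), the set is linearly independent.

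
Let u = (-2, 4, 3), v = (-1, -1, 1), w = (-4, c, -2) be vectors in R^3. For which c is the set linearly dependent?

The set is linearly dependent precisely when det[u; v; w] = 0.
The determinant works out to -c - 40.
Setting this to zero gives c = -40.

c = -40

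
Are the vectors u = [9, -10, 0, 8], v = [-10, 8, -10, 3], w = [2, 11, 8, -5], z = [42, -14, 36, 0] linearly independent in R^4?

Form the 4×4 matrix with these as columns; its determinant is 0.
A zero determinant means the columns are linearly dependent.
Indeed 2u - 2v + 2w - z = 0.

linearly dependent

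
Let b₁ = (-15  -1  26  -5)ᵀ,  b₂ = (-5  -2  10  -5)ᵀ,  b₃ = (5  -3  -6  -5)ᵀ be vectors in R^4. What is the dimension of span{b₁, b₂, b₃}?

2

Form the matrix with b₁, b₂, b₃ as columns and reduce.
The echelon form has 2 nonzero rows, so the rank is 2.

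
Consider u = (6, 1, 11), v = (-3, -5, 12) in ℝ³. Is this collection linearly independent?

linearly independent

Place the vectors as rows of a 2×3 matrix and reduce to echelon form.
The reduction yields 2 nonzero rows, so the rank is 2.
Since rank = 2 (the number of vectors), the set is linearly independent.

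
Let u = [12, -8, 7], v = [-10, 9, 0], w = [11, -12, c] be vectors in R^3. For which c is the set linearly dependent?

c = -21/4

Place the vectors as rows of a 3×3 matrix; dependence ⇔ determinant zero.
The determinant works out to 28*c + 147.
Solving 28*c + 147 = 0 yields c = -21/4.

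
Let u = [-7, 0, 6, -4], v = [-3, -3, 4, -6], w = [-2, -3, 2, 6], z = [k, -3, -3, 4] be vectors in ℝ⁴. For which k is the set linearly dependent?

k = 9/2

Place the vectors as rows of a 4×4 matrix; dependence ⇔ determinant zero.
Cofactor expansion gives det = 864 - 192*k.
Setting this to zero gives k = 9/2.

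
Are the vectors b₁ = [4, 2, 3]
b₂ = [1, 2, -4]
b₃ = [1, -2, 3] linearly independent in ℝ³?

Form the 3×3 matrix with these as columns; its determinant is -34.
A nonzero determinant means the columns are linearly independent.

linearly independent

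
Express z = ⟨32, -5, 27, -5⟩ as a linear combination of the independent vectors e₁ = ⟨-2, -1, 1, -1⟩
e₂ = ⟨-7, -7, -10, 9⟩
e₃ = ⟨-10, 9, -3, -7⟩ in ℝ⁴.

Set up the augmented matrix [e₁ | e₂ | e₃ | z] and row-reduce.
Back-substitution yields (α₁, α₂, α₃) = (1, -2, -2).

z = e₁ - 2e₂ - 2e₃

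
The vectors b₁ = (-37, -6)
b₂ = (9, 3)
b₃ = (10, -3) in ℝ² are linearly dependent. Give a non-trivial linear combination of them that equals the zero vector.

b₁ + 3b₂ + b₃ = 0

Row-reduce the matrix with b₁, b₂, b₃ as columns; the null space gives the coefficients.
A generator of the null space is (1, 3, 1).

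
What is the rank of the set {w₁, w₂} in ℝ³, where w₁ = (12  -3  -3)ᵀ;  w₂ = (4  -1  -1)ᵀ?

Form the matrix with w₁, w₂ as columns and reduce.
The echelon form has 1 nonzero row, so the rank is 1.

rank 1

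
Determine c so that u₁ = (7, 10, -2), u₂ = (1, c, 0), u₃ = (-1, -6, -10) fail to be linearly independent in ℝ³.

The set is linearly dependent precisely when det[u₁; u₂; u₃] = 0.
The determinant works out to 112 - 72*c.
This vanishes exactly when c = 14/9.

c = 14/9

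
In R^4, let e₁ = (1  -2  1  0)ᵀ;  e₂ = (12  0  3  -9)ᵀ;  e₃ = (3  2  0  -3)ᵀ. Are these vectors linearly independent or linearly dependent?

linearly dependent

Place the vectors as rows of a 3×4 matrix and reduce to echelon form.
The reduction yields 2 nonzero rows, so the rank is 2.
Since rank 2 < 3, the set is linearly dependent.
Indeed 3e₁ - e₂ + 3e₃ = 0.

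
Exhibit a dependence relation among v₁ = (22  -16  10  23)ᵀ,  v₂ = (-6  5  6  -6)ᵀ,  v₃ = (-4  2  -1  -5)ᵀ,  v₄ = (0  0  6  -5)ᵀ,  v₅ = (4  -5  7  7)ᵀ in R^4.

Row-reduce the matrix with v₁, v₂, v₃, v₄, v₅ as columns; the null space gives the coefficients.
A generator of the null space is (1, 1, 3, -1, -1).

v₁ + v₂ + 3v₃ - v₄ - v₅ = 0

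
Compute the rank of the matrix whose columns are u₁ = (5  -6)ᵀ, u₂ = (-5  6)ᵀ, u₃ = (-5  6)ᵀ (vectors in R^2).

rank 1

Apply Gaussian elimination to the matrix whose rows are u₁, u₂, u₃.
The echelon form has 1 nonzero row, so the rank is 1.
(With 3 elements in a 2-dimensional space the rank is at most 2.)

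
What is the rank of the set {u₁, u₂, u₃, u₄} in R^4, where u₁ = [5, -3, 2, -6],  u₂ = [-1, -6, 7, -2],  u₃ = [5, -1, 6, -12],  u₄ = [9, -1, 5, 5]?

4

Form the matrix with u₁, u₂, u₃, u₄ as columns and reduce.
There are 4 pivot columns, so rank = 4.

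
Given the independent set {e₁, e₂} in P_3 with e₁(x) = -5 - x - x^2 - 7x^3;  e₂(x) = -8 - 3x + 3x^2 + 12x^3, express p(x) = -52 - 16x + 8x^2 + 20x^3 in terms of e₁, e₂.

p = 4e₁ + 4e₂

Identify each element with its coordinate vector in ℝ⁴ via {1, x, …, x^3}.
Set up the augmented matrix [e₁ | e₂ | p] and row-reduce.
Back-substitution yields (c₁, c₂) = (4, 4).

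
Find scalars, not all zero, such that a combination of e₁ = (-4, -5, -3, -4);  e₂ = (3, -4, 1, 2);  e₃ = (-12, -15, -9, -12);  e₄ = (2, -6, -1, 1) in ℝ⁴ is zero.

3e₁ - e₃ = 0

Set up α₁e₁ + … + α₄e₄ = 0 and solve the homogeneous system.
A generator of the null space is (3, 0, -1, 0).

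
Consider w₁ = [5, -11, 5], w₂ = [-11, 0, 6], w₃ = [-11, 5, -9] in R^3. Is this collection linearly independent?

The matrix [w₁|w₂|w₃] has determinant 1390.
A nonzero determinant means the columns are linearly independent.

linearly independent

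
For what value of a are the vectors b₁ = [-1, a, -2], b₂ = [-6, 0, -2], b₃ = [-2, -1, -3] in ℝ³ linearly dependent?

a = -5/7

Dependence holds iff the 3×3 matrix [b₁ b₂ b₃] is singular.
The determinant works out to -14*a - 10.
This vanishes exactly when a = -5/7.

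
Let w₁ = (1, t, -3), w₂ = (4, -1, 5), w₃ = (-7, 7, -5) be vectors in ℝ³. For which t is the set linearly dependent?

Place the vectors as rows of a 3×3 matrix; dependence ⇔ determinant zero.
Cofactor expansion gives det = -15*t - 93.
Solving -15*t - 93 = 0 yields t = -31/5.

t = -31/5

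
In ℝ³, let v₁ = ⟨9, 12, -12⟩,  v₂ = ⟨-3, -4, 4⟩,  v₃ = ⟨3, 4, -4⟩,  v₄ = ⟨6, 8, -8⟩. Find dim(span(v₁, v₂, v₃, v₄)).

1

Put the 3×4 matrix [v₁|v₂|v₃|v₄] into echelon form.
There is 1 pivot column, so rank = 1.
(With 4 elements in a 3-dimensional space the rank is at most 3.)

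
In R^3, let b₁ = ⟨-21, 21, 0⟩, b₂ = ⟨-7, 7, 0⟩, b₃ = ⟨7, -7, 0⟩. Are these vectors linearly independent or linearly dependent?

linearly dependent

Row-reduce the matrix whose columns are b₁, b₂, b₃.
The reduction yields 1 nonzero row, so the rank is 1.
Since rank 1 < 3, the set is linearly dependent.
Indeed b₁ - 3b₂ = 0.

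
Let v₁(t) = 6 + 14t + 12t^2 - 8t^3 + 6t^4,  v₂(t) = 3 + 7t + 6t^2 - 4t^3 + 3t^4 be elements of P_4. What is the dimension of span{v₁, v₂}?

Use coordinates relative to {1, t, …, t^4}.
Form the matrix with v₁, v₂ as columns and reduce.
Reduction leaves 1 leading entry, giving rank 1.

1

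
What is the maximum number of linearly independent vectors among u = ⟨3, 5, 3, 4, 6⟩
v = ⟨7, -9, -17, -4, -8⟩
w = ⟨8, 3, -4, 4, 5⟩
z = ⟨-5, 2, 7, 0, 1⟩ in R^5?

Form the matrix with u, v, w, z as columns and reduce.
There are 2 pivot columns, so rank = 2.

2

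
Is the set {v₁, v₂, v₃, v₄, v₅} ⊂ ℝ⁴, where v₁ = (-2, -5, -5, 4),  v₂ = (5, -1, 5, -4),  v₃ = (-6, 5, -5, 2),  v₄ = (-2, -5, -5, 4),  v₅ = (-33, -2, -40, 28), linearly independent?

linearly dependent

There are 5 vectors in a 4-dimensional space, so they cannot be linearly independent.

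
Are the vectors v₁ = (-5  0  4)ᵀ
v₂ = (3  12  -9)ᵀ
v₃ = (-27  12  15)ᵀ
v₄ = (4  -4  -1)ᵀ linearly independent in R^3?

There are 4 vectors in a 3-dimensional space, so they cannot be linearly independent.

linearly dependent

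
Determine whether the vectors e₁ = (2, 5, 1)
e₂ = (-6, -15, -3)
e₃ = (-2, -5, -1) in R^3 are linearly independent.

The matrix [e₁|e₂|e₃] has determinant 0.
A zero determinant means the columns are linearly dependent.

linearly dependent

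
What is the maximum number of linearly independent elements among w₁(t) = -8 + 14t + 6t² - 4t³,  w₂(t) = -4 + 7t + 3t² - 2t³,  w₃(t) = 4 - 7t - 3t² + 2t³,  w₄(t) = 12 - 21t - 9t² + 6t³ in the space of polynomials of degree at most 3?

1

Represent each element by its coordinate vector in ℝ⁴.
Apply Gaussian elimination to the matrix whose rows are w₁, w₂, w₃, w₄.
The echelon form has 1 nonzero row, so the rank is 1.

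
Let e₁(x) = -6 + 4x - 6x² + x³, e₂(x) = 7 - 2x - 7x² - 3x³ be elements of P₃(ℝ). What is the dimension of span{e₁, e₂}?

dim = 2

Pass to coordinate vectors with respect to the basis {1, x, …, x³}.
Row-reduce the 2×4 matrix with these as rows.
Exactly 2 pivots survive; hence the rank is 2.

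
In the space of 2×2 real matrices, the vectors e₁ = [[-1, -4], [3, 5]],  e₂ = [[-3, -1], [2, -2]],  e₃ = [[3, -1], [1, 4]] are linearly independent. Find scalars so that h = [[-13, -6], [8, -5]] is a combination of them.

Take coordinate vectors relative to {E₁₁, E₁₂, E₂₁, E₂₂}.
Set up the augmented matrix [e₁ | e₂ | e₃ | h] and row-reduce.
Back-substitution yields (α₁, α₂, α₃) = (1, 3, -1).

h = e₁ + 3e₂ - e₃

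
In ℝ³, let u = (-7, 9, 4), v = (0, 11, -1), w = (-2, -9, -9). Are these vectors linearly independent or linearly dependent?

Row-reduce the matrix whose columns are u, v, w.
The reduction yields 3 nonzero rows, so the rank is 3.
Since rank = 3 (the number of vectors), the set is linearly independent.

linearly independent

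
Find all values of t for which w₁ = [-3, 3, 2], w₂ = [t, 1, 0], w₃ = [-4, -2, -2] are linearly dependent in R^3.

t = -7

Dependence holds iff the 3×3 matrix [w₁ w₂ w₃] is singular.
Expanding, det = 2*t + 14.
Setting this to zero gives t = -7.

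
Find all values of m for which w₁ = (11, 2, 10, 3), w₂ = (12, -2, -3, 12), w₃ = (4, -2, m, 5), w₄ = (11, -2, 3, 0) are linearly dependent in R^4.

Dependence holds iff the 4×4 matrix [w₁ w₂ w₃ w₄] is singular.
Expanding, det = 522*m + 2320.
This vanishes exactly when m = -40/9.

m = -40/9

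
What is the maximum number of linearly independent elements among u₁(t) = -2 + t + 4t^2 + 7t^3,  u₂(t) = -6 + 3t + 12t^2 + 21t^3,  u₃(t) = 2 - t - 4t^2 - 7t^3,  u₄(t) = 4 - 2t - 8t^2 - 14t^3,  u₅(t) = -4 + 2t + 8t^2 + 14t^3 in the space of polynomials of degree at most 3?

1

Pass to coordinate vectors with respect to the basis {1, t, …, t^3}.
Apply Gaussian elimination to the matrix whose rows are u₁, u₂, u₃, u₄, u₅.
Exactly 1 pivot survives; hence the rank is 1.
(With 5 elements in a 4-dimensional space the rank is at most 4.)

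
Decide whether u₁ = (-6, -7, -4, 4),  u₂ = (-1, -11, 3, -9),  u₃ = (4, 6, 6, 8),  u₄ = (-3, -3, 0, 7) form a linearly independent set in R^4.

The matrix [u₁|u₂|u₃|u₄] has determinant -188.
A nonzero determinant means the columns are linearly independent.

linearly independent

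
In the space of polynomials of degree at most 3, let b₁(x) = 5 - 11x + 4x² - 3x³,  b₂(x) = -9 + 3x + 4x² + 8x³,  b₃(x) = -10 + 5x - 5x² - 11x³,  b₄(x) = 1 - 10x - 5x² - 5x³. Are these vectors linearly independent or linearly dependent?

linearly independent

Write each element as a coordinate vector in ℝ⁴ using {1, x, …, x³}.
Form the 4×4 matrix with these as columns; its determinant is 14214.
A nonzero determinant means the columns are linearly independent.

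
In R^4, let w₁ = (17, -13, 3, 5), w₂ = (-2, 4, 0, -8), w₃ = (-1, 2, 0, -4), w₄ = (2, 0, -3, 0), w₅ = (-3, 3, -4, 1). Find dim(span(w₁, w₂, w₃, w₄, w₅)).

Put the 4×5 matrix [w₁|w₂|w₃|w₄|w₅] into echelon form.
Exactly 3 pivots survive; hence the rank is 3.
(With 5 elements in a 4-dimensional space the rank is at most 4.)

3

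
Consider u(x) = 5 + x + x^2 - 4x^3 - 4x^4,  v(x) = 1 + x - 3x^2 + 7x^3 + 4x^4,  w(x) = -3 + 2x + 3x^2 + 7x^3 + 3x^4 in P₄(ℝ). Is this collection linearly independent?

linearly independent

Take coordinates with respect to the standard basis {1, x, …, x^4}.
Place the vectors as rows of a 3×5 matrix and reduce to echelon form.
The reduction yields 3 nonzero rows, so the rank is 3.
Since rank = 3 (the number of vectors), the set is linearly independent.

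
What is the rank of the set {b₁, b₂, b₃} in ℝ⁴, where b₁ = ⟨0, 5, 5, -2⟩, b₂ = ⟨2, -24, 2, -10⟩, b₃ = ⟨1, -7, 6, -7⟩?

Apply Gaussian elimination to the matrix whose rows are b₁, b₂, b₃.
The echelon form has 2 nonzero rows, so the rank is 2.

2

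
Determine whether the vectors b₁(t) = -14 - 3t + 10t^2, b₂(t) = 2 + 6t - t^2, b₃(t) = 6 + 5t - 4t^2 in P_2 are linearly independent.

Write each element as a coordinate vector in ℝ³ using {1, t, t^2}.
Row-reduce the matrix whose columns are b₁, b₂, b₃.
The reduction yields 2 nonzero rows, so the rank is 2.
Since rank 2 < 3, the set is linearly dependent.

linearly dependent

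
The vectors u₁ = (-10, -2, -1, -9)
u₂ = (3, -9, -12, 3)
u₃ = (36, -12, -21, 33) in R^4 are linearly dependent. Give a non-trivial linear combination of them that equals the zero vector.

3u₁ - 2u₂ + u₃ = 0

Row-reduce the matrix with u₁, u₂, u₃ as columns; the null space gives the coefficients.
A generator of the null space is (3, -2, 1).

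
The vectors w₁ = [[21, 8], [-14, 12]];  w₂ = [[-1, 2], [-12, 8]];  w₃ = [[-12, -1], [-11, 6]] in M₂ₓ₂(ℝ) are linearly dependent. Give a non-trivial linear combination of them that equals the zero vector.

w₁ - 3w₂ + 2w₃ = 0

Write each element as a vector in ℝ⁴ using {E₁₁, E₁₂, E₂₁, E₂₂}.
Write the vectors as columns of a matrix and find a nonzero vector in its null space.
A generator of the null space is (1, -3, 2).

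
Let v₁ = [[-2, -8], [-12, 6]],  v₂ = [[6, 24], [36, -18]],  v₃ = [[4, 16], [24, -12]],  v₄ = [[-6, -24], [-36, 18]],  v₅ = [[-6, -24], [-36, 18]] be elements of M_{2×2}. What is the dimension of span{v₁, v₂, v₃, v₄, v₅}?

1

Represent each element by its coordinate vector in ℝ⁴.
Put the 4×5 matrix [v₁|v₂|v₃|v₄|v₅] into echelon form.
Exactly 1 pivot survives; hence the rank is 1.
(With 5 elements in a 4-dimensional space the rank is at most 4.)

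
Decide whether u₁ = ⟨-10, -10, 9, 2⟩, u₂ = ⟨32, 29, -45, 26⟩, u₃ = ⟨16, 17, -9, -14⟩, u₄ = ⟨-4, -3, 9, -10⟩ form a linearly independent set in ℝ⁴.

linearly dependent

Form the 4×4 matrix with these as columns; its determinant is 0.
A zero determinant means the columns are linearly dependent.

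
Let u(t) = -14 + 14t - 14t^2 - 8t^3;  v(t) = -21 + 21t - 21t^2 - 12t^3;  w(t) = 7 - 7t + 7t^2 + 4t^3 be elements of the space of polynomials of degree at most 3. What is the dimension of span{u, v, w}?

Use coordinates relative to {1, t, …, t^3}.
Form the matrix with u, v, w as columns and reduce.
Exactly 1 pivot survives; hence the rank is 1.

dim = 1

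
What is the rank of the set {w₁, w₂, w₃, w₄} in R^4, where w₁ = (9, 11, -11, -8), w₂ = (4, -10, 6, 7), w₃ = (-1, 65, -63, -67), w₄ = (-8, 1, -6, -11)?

Row-reduce the 4×4 matrix with these as rows.
The echelon form has 3 nonzero rows, so the rank is 3.

3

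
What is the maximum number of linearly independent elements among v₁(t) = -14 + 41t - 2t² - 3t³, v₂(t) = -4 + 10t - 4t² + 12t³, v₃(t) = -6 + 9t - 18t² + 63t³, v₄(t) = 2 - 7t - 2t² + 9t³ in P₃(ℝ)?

2

Use coordinates relative to {1, t, …, t³}.
Apply Gaussian elimination to the matrix whose rows are v₁, v₂, v₃, v₄.
There are 2 pivot columns, so rank = 2.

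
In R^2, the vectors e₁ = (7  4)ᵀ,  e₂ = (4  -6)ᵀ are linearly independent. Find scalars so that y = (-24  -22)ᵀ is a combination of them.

Write y = α₁e₁ + α₂e₂ and equate components.
The system has the unique solution (α₁, α₂) = (-4, 1).

y = -4e₁ + e₂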